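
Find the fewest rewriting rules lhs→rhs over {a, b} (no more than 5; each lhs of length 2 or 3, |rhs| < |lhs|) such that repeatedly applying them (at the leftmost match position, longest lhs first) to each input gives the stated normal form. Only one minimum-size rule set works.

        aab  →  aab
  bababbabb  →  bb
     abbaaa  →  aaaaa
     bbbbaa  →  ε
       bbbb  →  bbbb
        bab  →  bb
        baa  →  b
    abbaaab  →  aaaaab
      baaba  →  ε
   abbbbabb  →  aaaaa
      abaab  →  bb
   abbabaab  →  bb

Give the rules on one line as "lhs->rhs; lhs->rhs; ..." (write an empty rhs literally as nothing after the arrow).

  | aab
  | bababbabb => bbabbabb => bbabb => bb
  | abbaaa => aaaaa
  | bbbbaa => bba => ε

aba->ba; abb->aa; ba->b; bba->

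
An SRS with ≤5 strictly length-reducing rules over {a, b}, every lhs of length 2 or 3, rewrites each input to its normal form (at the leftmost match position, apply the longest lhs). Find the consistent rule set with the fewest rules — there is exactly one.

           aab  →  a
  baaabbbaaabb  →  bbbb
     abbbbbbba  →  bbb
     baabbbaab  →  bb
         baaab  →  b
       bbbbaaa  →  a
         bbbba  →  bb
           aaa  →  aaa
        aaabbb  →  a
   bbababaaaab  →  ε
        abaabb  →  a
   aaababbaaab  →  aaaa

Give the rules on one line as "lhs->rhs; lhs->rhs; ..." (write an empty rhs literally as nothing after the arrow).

  | aab => a
  | baaabbbaaabb => bbabbbaaabb => bbbaaabb => baabb => bbbb
  | abbbbbbba => bbbbba => bbb
  | baabbbaab => bbbbbaab => bbbab => bb

ab->; abb->; baa->bb; bba->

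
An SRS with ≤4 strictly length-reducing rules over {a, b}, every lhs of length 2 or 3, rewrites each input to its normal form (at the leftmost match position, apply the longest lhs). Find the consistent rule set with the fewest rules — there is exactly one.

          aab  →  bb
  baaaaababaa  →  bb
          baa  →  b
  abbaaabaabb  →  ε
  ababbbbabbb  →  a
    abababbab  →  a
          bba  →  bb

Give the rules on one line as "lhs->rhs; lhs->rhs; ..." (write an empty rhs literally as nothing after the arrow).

aa->b; ab->; ba->b; bab->a

  | aab => bb
  | baaaaababaa => baaaababaa => baaababaa => baababaa => bababaa => aabaa => bbaa => bba => bb
  | baa => ba => b
  | abbaaabaabb => baaabaabb => baabaabb => babaabb => aaabb => babb => ab => ε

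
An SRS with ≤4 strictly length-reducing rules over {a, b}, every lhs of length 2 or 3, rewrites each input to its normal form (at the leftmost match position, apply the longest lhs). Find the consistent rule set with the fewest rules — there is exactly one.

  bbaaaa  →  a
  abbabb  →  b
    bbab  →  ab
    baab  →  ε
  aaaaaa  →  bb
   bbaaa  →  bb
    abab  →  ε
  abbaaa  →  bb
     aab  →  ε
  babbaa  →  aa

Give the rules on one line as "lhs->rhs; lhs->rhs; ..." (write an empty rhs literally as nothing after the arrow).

aaa->bb; aab->; abb->b; ba->a

  | bbaaaa => baaaa => aaaa => bba => ba => a
  | abbabb => babb => abb => b
  | bbab => bab => ab
  | baab => aab => ε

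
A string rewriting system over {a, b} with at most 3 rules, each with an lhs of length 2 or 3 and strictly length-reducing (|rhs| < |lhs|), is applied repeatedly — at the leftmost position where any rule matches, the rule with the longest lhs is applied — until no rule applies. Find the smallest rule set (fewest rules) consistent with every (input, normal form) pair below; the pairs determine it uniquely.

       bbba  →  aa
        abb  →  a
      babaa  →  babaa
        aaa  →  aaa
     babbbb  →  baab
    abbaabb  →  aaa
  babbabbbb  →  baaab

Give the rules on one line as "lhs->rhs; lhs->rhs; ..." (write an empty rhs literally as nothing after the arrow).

  | bbba => aa
  | abb => a
  | babaa
  | aaa

bb->; bbb->a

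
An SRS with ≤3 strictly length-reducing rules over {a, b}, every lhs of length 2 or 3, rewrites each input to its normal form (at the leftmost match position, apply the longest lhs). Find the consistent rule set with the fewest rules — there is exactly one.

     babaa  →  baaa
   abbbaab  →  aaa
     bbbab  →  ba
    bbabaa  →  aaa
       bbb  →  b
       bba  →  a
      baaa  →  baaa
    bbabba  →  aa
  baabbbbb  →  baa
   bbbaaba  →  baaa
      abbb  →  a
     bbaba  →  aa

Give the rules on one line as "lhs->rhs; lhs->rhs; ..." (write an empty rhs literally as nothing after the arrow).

  | babaa => baaa
  | abbbaab => abbaab => abaab => aaab => aaa
  | bbbab => bab => ba
  | bbabaa => abaa => aaa

ab->a; bb->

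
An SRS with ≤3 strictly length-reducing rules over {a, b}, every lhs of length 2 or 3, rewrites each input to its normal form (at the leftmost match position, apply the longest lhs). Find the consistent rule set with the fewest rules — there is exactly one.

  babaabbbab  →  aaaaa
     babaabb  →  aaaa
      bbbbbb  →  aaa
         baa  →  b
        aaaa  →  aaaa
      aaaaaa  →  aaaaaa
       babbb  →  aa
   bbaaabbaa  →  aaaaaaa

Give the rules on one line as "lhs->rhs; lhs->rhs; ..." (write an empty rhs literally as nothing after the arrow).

ba->b; bb->a

  | babaabbbab => bbaabbbab => aaabbbab => aaaabab => aaaabb => aaaaa
  | babaabb => bbaabb => aaabb => aaaa
  | bbbbbb => abbbb => aabb => aaa
  | baa => ba => b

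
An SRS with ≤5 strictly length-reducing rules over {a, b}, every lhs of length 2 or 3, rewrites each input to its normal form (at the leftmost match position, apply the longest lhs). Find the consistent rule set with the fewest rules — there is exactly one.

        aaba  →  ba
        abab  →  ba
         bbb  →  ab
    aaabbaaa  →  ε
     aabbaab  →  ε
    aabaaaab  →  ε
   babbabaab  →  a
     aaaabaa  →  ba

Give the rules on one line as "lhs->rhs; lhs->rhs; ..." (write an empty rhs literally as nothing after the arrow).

aa->; aaa->ba; bab->aa; bb->a

  | aaba => ba
  | abab => aaa => ba
  | bbb => ab
  | aaabbaaa => babbaaa => aabaaa => baaa => bba => aa => ε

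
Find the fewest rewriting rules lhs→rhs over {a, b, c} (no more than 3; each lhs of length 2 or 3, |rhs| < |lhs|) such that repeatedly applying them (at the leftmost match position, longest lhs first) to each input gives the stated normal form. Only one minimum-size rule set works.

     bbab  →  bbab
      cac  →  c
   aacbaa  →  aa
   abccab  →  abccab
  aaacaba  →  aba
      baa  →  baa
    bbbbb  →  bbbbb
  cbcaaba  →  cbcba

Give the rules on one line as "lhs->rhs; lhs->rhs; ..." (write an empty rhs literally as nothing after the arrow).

  | bbab
  | cac => c
  | aacbaa => acaa => aa
  | abccab

aab->b; ac->; acb->c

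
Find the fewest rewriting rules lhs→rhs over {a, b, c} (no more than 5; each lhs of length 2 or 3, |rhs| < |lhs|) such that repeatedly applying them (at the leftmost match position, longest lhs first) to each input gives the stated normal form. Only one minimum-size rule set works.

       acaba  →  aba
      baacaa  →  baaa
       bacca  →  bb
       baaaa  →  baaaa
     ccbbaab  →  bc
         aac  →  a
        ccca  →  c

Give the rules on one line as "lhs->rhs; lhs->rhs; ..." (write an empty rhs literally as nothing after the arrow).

  | acaba => aba
  | baacaa => baaa
  | bacca => bca => bb
  | baaaa

aab->bc; ac->; ca->b; cb->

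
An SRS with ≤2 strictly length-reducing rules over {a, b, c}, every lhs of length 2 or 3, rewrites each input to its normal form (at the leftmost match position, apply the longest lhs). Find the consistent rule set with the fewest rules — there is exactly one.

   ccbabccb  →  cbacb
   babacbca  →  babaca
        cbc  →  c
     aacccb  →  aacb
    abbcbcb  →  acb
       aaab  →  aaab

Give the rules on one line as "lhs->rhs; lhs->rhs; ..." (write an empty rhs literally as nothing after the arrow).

  | ccbabccb => cbabccb => cbaccb => cbacb
  | babacbca => babacca => babaca
  | cbc => cc => c
  | aacccb => aaccb => aacb

bc->c; cc->c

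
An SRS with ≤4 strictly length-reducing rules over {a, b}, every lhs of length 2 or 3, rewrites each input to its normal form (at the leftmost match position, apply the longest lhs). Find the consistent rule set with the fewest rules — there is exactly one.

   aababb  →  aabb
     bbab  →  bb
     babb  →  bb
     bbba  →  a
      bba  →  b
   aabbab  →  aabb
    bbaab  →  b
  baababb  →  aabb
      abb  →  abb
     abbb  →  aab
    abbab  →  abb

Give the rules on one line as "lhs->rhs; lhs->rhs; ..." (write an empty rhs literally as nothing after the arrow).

ba->; baa->aa; bba->b; bbb->ab

  | aababb => aabb
  | bbab => bb
  | babb => bb
  | bbba => aba => a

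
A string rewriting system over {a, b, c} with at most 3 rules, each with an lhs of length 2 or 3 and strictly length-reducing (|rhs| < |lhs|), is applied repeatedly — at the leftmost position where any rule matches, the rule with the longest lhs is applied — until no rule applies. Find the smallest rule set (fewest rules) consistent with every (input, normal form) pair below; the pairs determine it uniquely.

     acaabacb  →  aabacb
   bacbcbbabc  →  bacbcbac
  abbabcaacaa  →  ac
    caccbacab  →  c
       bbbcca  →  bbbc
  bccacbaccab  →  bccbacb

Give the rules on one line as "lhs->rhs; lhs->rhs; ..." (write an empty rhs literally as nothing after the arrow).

  | acaabacb => aabacb
  | bacbcbbabc => bacbcbac
  | abbabcaacaa => abacaacaa => abaacaa => acccaa => acca => ac
  | caccbacab => ccbacab => ccbab => cca => c

baa->cc; bab->a; ca->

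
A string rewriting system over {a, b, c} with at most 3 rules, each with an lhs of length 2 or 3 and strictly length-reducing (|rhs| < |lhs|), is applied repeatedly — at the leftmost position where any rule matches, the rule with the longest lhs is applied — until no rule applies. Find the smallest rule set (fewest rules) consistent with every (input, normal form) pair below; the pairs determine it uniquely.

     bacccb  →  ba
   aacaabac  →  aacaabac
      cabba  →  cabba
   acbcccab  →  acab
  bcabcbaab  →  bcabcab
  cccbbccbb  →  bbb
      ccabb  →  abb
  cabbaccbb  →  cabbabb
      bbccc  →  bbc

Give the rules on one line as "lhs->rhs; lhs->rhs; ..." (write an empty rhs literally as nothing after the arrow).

cb->; cba->c; cc->

  | bacccb => bacb => ba
  | aacaabac
  | cabba
  | acbcccab => acccab => acab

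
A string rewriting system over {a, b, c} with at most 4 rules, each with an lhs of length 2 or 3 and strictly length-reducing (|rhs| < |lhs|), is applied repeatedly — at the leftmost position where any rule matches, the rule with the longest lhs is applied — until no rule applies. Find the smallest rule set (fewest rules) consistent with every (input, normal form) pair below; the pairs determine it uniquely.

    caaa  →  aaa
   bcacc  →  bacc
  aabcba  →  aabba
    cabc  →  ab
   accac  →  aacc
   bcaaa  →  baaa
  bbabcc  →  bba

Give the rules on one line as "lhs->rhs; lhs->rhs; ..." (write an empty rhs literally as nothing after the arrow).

bc->b; bcc->; ca->a; cca->ac

  | caaa => aaa
  | bcacc => bacc
  | aabcba => aabba
  | cabc => abc => ab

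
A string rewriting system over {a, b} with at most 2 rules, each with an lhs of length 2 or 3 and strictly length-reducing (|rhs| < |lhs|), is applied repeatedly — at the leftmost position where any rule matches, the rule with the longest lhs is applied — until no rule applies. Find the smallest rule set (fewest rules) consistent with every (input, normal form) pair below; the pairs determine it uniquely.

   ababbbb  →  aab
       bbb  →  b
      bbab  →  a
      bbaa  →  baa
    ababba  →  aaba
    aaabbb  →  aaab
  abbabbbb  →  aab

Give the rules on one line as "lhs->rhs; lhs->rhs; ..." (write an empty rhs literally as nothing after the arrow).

bab->a; bb->b

  | ababbbb => aabbb => aabb => aab
  | bbb => bb => b
  | bbab => bab => a
  | bbaa => baa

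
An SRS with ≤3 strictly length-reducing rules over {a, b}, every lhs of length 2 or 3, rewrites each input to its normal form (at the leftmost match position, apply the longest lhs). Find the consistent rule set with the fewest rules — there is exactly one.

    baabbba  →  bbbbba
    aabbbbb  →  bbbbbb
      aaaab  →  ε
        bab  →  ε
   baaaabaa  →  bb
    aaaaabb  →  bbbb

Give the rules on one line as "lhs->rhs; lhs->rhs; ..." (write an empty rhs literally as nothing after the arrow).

aa->b; aaa->b; bab->

  | baabbba => bbbbba
  | aabbbbb => bbbbbb
  | aaaab => bab => ε
  | bab => ε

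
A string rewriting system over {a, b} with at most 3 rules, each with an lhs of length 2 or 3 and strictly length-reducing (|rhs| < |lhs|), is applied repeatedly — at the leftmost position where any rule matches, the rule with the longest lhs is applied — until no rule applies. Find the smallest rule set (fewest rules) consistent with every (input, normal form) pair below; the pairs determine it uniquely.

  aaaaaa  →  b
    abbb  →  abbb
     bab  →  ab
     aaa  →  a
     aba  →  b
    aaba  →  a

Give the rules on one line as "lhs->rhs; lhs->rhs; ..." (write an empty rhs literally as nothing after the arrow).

aa->b; ba->a

  | aaaaaa => baaaa => aaaa => baa => aa => b
  | abbb
  | bab => ab
  | aaa => ba => a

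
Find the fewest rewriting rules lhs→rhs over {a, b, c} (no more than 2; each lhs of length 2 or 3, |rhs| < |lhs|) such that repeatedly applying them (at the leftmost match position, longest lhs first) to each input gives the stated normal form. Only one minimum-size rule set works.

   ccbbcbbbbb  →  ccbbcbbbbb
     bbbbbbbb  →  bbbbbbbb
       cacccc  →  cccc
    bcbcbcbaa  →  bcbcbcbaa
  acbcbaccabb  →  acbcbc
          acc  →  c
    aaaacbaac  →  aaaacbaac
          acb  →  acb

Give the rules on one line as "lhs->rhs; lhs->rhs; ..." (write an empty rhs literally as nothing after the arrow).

abb->; acc->c

  | ccbbcbbbbb
  | bbbbbbbb
  | cacccc => cccc
  | bcbcbcbaa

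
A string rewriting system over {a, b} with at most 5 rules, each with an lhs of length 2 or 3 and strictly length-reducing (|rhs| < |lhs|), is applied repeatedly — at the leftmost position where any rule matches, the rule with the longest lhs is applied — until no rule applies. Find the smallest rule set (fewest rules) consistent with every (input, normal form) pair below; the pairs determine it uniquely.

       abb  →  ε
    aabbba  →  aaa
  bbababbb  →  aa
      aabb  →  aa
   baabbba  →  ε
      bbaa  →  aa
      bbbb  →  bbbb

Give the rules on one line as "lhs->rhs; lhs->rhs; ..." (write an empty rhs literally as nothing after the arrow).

ab->a; abb->ba; ba->; bba->a

  | abb => ba => ε
  | aabbba => ababa => aaba => aaa
  | bbababbb => ababbb => aabbb => abab => aab => aa
  | aabb => aba => aa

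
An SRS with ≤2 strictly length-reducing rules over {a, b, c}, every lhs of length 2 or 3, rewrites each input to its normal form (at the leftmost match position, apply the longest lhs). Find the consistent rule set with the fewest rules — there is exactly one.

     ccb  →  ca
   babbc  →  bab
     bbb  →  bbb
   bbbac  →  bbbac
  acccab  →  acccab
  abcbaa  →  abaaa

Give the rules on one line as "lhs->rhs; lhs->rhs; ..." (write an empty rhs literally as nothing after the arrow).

bbc->b; cb->a

  | ccb => ca
  | babbc => bab
  | bbb
  | bbbac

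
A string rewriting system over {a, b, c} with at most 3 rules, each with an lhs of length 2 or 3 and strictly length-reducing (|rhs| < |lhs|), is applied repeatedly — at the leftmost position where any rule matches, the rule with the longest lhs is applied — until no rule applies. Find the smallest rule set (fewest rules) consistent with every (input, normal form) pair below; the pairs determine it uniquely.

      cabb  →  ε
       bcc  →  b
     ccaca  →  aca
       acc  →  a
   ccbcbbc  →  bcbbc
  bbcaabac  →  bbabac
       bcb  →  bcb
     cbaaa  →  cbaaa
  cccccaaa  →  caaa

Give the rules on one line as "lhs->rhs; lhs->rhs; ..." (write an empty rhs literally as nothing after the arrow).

  | cabb => cc => ε
  | bcc => b
  | ccaca => aca
  | acc => a

abb->c; bca->b; cc->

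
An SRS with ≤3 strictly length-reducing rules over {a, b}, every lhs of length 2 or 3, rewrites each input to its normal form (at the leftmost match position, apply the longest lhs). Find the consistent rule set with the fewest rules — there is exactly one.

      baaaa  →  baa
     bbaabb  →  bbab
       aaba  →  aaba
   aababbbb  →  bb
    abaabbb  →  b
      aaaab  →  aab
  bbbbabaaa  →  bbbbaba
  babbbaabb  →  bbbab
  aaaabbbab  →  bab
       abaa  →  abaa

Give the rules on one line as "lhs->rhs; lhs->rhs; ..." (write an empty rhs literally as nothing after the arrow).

aaa->a; abb->b

  | baaaa => baa
  | bbaabb => bbab
  | aaba
  | aababbbb => aabbbb => abbb => bb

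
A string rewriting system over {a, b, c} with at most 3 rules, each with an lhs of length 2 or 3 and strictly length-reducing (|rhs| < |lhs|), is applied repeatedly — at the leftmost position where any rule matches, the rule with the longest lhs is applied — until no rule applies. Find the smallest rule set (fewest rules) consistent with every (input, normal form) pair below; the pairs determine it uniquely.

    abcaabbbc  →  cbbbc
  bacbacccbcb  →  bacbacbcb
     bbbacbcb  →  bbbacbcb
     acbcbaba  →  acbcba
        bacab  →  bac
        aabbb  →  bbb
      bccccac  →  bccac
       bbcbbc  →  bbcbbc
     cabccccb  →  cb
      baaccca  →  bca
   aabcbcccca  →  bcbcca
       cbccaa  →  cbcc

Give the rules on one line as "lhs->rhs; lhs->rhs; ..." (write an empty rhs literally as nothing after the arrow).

  | abcaabbbc => caabbbc => cbbbc
  | bacbacccbcb => bacbacbcb
  | bbbacbcb
  | acbcbaba => acbcba

aa->; ab->; ccc->c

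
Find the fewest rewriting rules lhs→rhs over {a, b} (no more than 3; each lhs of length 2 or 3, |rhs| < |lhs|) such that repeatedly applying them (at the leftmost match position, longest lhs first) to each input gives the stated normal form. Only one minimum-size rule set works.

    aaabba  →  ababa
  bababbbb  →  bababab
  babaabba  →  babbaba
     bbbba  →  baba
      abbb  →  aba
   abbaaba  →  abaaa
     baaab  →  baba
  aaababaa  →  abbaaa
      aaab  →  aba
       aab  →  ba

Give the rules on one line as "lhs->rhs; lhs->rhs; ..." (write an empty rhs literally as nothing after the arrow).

  | aaabba => ababa
  | bababbbb => bababab
  | babaabba => babbaba
  | bbbba => baba

aab->ba; bbb->ba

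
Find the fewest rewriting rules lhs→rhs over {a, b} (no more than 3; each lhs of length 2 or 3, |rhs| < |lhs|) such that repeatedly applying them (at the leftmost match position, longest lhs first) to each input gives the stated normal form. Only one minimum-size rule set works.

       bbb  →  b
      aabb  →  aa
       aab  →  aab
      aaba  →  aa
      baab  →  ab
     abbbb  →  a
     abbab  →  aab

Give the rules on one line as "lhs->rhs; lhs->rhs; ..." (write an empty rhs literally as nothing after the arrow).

ba->; bb->

  | bbb => b
  | aabb => aa
  | aab
  | aaba => aa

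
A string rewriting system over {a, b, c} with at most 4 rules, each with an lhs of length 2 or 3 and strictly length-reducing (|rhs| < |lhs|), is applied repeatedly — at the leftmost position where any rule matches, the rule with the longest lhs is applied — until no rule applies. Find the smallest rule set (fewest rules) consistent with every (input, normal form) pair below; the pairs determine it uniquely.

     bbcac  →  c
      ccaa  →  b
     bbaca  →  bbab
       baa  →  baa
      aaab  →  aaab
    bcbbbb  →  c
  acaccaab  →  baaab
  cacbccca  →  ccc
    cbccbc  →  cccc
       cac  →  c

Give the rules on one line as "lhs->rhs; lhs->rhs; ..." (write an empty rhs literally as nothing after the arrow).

  | bbcac => bcac => cac => bc => c
  | ccaa => cba => ca => b
  | bbaca => bbab
  | baa

acc->ba; bc->c; ca->b; cb->c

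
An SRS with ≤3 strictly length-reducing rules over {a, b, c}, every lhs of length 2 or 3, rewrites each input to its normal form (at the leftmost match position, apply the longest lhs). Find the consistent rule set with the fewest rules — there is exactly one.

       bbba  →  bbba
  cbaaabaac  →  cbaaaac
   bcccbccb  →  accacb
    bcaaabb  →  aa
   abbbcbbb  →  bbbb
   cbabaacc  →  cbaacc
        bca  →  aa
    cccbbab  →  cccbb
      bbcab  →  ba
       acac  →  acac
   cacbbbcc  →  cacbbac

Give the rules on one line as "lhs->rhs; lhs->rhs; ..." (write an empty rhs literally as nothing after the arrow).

  | bbba
  | cbaaabaac => cbaaaac
  | bcccbccb => accbccb => accacb
  | bcaaabb => aaaabb => aaab => aa

ab->; bc->a; bcb->b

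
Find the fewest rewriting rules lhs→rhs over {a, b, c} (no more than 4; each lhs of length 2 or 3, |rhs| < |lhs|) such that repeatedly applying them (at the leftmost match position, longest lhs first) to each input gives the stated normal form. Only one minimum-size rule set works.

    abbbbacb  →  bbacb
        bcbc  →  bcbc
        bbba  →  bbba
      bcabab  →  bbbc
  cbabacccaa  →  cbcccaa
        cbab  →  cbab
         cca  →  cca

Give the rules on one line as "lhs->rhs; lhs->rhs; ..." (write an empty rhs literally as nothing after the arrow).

  | abbbbacb => bbacb
  | bcbc
  | bbba
  | bcabab => bbcab => bbbc

aba->; abb->; cab->bc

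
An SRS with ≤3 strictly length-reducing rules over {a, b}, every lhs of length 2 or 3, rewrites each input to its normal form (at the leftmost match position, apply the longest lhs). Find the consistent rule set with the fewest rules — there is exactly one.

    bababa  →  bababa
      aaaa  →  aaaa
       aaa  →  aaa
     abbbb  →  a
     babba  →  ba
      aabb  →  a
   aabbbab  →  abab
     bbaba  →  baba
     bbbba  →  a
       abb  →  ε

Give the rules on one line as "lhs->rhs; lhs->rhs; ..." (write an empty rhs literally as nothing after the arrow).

  | bababa
  | aaaa
  | aaa
  | abbbb => bb => a

abb->; bb->a; bba->ba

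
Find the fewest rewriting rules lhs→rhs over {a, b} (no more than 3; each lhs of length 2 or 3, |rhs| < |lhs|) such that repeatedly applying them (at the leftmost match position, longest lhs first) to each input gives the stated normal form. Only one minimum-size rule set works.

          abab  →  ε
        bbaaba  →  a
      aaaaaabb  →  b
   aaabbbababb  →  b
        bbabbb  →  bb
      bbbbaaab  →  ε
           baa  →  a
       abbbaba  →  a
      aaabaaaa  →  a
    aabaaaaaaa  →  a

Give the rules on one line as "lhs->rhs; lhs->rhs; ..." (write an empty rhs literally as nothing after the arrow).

  | abab => ab => ε
  | bbaaba => baaba => aaba => aba => a
  | aaaaaabb => aaaaabb => aaaabb => aaabb => aabb => abb => b
  | aaabbbababb => aabbbababb => abbbababb => bbababb => bababb => ababb => abb => b

aa->a; ab->; ba->a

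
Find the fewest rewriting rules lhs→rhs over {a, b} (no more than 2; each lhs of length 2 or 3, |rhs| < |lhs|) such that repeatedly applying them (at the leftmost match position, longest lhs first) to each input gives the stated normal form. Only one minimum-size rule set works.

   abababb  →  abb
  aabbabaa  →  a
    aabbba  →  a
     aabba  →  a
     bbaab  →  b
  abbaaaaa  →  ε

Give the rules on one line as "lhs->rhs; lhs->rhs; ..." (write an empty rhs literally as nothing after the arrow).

  | abababb => aababb => babb => abb
  | aabbabaa => bbabaa => babaa => abaa => aaa => a
  | aabbba => bbba => bba => ba => a
  | aabba => bba => ba => a

aa->; ba->a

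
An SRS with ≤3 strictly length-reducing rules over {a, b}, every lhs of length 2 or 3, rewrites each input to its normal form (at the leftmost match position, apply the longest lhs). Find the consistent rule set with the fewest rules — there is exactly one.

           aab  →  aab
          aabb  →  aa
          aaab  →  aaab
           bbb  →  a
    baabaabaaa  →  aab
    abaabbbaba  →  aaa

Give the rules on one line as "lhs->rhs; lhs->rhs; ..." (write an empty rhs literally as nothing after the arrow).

  | aab
  | aabb => aa
  | aaab
  | bbb => a

ba->b; bb->; bbb->a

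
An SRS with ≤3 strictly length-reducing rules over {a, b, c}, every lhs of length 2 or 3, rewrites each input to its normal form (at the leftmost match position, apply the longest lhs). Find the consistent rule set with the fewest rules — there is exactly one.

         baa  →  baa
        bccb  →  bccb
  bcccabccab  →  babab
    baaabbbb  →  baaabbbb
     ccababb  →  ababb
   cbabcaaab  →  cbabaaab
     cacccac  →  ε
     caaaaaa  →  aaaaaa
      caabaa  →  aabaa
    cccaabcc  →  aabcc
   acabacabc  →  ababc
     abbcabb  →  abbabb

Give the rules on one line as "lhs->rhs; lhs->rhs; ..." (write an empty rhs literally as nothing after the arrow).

ac->; ca->a

  | baa
  | bccb
  | bcccabccab => bccabccab => bcabccab => babccab => babcab => babab
  | baaabbbb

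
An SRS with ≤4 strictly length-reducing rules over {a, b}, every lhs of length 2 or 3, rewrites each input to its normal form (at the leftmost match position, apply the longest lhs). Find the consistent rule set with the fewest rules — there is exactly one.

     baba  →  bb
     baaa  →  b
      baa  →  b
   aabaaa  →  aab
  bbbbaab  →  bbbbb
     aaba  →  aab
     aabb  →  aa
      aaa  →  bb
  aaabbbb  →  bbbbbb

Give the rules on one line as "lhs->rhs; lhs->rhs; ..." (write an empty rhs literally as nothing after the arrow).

aaa->bb; abb->a; ba->b

  | baba => bba => bb
  | baaa => baa => ba => b
  | baa => ba => b
  | aabaaa => aabaa => aaba => aab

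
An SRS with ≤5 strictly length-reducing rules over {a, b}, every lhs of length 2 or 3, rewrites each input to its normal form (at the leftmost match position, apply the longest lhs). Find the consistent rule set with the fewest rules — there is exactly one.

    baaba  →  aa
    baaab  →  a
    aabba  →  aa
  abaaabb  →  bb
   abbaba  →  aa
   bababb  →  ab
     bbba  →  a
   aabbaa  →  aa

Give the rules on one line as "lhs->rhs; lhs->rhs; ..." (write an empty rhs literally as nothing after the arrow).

  | baaba => aba => aa
  | baaab => aab => a
  | aabba => aba => aa
  | abaaabb => aaabb => bb

aaa->; aab->a; ba->a; baa->a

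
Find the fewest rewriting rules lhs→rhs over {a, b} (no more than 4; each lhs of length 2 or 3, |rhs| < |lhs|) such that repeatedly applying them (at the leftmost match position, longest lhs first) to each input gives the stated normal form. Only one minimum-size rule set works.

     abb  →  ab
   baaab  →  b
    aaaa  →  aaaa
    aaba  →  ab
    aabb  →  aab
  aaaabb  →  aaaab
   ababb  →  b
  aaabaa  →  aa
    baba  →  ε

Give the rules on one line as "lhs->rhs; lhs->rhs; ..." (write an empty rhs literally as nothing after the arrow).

aba->bb; ba->b; bb->b; bba->

  | abb => ab
  | baaab => baab => bab => bb => b
  | aaaa
  | aaba => abb => ab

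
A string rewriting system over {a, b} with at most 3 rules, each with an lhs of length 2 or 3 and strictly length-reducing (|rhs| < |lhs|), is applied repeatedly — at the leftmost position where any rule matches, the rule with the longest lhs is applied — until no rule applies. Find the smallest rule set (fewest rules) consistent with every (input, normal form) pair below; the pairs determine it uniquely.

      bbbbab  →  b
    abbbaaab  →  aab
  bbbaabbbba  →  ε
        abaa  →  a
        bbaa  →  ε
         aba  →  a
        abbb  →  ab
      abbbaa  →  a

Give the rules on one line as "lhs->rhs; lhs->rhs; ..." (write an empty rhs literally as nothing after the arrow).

  | bbbbab => bbbab => bbab => bab => b
  | abbbaaab => abbaaab => abaaab => aab
  | bbbaabbbba => bbaabbbba => baabbbba => bbbba => bbba => bba => ba => ε
  | abaa => a

ba->; baa->; bb->b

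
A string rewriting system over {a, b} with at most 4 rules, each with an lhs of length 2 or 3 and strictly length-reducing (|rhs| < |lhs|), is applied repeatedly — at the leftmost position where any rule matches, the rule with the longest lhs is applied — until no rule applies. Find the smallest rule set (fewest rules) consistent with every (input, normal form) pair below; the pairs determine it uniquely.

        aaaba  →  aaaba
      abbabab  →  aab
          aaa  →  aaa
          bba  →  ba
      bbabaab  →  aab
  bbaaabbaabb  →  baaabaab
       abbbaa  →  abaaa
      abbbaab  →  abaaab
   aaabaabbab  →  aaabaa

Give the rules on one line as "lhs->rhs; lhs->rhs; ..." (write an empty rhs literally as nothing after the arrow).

  | aaaba
  | abbabab => ababab => aab
  | aaa
  | bba => ba

bab->; bb->b; bbb->ba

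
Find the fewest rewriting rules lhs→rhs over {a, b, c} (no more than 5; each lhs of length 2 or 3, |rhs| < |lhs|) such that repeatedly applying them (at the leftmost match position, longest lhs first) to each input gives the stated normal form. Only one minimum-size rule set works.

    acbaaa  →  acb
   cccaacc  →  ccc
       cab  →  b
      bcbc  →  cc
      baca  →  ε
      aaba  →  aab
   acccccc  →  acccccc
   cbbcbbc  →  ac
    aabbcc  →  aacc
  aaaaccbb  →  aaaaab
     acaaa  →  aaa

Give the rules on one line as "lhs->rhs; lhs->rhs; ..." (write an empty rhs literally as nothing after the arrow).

  | acbaaa => acbaa => acba => acb
  | cccaacc => ccacc => ccc
  | cab => b
  | bcbc => cbc => cc

ba->b; bc->c; ca->; ccb->a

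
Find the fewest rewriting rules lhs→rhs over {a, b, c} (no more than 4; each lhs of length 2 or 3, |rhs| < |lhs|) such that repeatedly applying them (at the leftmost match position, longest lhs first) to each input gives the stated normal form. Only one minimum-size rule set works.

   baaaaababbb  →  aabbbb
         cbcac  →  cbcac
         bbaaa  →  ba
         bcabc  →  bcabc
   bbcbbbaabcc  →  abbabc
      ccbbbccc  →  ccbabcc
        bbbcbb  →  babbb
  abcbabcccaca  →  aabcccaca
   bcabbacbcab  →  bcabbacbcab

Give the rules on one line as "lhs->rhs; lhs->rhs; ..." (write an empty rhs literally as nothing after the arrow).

  | baaaaababbb => aaababbb => aabbbb
  | cbcac
  | bbaaa => ba
  | bcabc

aba->b; baa->; bbc->ab; bcb->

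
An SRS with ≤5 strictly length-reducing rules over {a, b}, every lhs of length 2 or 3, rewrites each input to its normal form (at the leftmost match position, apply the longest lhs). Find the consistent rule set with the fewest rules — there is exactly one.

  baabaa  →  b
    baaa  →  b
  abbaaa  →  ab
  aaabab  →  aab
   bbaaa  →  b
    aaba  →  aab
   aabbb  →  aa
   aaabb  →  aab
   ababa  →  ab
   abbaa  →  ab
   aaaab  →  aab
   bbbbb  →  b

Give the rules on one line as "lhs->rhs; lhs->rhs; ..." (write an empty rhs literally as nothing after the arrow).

  | baabaa => babaa => bbaa => baa => ba => b
  | baaa => baa => ba => b
  | abbaaa => abaaa => abaa => aba => ab
  | aaabab => aabab => aabb => aab

aaa->aa; ba->b; bb->b; bbb->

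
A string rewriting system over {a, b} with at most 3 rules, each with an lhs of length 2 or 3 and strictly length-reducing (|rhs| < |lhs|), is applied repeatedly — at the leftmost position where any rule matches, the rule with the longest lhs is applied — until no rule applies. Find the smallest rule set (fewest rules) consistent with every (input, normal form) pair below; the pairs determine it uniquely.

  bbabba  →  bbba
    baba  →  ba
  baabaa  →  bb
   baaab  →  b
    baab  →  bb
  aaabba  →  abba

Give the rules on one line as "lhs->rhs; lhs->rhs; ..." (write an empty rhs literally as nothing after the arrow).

  | bbabba => bbba
  | baba => ba
  | baabaa => bbaa => bb
  | baaab => bab => b

aa->; bab->b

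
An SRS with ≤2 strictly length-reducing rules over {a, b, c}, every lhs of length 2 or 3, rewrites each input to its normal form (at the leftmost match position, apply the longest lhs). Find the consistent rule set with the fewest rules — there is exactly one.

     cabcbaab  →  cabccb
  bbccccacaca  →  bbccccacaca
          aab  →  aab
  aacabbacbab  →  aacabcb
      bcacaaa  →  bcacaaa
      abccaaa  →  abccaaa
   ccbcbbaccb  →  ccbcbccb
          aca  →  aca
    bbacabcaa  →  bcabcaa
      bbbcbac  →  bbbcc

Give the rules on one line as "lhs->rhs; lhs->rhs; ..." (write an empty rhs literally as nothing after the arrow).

  | cabcbaab => cabccb
  | bbccccacaca
  | aab
  | aacabbacbab => aacabcbab => aacabcb

ba->; baa->c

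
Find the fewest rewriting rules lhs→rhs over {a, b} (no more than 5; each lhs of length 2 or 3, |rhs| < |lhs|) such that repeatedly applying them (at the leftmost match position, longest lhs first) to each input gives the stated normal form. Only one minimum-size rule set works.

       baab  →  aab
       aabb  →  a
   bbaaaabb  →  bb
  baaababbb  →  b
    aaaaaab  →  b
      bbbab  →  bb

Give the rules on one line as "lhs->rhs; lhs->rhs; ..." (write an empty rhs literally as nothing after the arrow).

aaa->; abb->; ba->a; bba->

  | baab => aab
  | aabb => a
  | bbaaaabb => aaabb => bb
  | baaababbb => aaababbb => babbb => abbb => b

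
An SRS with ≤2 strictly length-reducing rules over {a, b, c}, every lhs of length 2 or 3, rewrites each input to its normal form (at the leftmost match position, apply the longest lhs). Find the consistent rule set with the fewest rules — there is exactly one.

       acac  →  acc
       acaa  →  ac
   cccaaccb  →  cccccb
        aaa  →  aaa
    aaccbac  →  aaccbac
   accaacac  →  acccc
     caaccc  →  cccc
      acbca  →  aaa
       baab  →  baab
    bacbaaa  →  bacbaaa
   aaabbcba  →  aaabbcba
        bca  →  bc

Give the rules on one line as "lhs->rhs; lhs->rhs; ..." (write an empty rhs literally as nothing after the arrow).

  | acac => acc
  | acaa => aca => ac
  | cccaaccb => cccaccb => cccccb
  | aaa

ca->c; cbc->a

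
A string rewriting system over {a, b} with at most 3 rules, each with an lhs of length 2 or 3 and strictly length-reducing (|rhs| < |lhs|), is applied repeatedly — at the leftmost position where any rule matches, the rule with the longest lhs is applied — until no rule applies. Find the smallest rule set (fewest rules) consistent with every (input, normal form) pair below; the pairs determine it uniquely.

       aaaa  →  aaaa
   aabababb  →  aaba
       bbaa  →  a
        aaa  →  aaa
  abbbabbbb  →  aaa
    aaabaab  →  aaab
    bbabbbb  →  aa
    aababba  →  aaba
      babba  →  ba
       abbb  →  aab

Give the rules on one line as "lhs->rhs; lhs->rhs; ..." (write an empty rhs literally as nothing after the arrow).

  | aaaa
  | aabababb => aababaa => aaba
  | bbaa => a
  | aaa

baa->; bb->a; bba->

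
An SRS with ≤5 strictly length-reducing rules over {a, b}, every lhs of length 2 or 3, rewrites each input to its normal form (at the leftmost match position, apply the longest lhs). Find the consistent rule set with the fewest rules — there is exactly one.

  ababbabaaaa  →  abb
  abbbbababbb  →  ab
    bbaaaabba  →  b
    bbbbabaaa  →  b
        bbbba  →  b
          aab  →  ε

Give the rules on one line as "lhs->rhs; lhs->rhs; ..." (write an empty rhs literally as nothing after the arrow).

aab->; ba->b; bab->b; bbb->ba

  | ababbabaaaa => abbabaaaa => abbaaaa => abbaaa => abbaa => abba => abb
  | abbbbababbb => ababababbb => abababbb => ababbb => abbb => aba => ab
  | bbaaaabba => bbaaabba => bbaabba => bbabba => bbba => baa => ba => b
  | bbbbabaaa => bababaaa => babaaa => baaa => baa => ba => b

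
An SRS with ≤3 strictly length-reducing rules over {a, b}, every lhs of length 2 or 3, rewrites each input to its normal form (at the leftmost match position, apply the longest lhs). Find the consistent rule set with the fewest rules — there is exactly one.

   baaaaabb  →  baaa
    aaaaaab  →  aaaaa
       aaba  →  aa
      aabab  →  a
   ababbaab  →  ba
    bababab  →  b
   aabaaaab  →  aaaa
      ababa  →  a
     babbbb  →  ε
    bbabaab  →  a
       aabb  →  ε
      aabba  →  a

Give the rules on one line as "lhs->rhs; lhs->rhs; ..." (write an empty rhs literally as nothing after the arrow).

  | baaaaabb => baaaab => baaa
  | aaaaaab => aaaaa
  | aaba => aa
  | aabab => aab => a

ab->; bb->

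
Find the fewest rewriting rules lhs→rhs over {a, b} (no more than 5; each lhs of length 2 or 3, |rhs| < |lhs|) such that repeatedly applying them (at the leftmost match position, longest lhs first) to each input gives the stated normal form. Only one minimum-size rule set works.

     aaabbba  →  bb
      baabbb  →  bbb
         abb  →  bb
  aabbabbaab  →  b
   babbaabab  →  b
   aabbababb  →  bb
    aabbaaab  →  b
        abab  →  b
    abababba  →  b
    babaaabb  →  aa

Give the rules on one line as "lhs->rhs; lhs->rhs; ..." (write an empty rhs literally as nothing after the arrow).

aaa->a; aab->aa; ab->b; ba->

  | aaabbba => abbba => bbba => bb
  | baabbb => abbb => bbb
  | abb => bb
  | aabbabbaab => aababbaab => aaabbaab => abbaab => bbaab => bab => b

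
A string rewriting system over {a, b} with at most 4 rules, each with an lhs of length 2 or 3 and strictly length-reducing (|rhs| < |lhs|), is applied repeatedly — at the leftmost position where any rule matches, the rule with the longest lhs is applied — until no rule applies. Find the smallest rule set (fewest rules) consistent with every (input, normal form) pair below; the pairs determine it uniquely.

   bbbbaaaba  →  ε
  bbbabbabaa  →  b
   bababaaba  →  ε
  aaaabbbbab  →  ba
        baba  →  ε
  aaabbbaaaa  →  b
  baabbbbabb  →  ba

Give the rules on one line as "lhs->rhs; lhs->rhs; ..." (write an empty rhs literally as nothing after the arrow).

aa->; ab->a; aba->ba; bb->a

  | bbbbaaaba => abbaaaba => abaaaba => baaaba => baba => bba => aa => ε
  | bbbabbabaa => ababbabaa => babbabaa => bababaa => bbabaa => aabaa => baa => b
  | bababaaba => bbabaaba => aabaaba => baaba => bba => aa => ε
  | aaaabbbbab => aabbbbab => bbbbab => abbab => abab => bab => ba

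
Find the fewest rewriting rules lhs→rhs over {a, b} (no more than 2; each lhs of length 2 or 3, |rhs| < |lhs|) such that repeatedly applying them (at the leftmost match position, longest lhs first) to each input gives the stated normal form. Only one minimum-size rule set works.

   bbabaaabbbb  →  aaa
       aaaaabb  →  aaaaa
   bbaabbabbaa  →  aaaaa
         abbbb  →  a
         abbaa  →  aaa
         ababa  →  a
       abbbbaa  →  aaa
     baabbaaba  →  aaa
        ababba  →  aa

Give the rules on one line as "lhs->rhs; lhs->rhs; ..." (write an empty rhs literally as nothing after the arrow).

ba->; bb->

  | bbabaaabbbb => abaaabbbb => aaabbbb => aaabb => aaa
  | aaaaabb => aaaaa
  | bbaabbabbaa => aabbabbaa => aaabbaa => aaaaa
  | abbbb => abb => a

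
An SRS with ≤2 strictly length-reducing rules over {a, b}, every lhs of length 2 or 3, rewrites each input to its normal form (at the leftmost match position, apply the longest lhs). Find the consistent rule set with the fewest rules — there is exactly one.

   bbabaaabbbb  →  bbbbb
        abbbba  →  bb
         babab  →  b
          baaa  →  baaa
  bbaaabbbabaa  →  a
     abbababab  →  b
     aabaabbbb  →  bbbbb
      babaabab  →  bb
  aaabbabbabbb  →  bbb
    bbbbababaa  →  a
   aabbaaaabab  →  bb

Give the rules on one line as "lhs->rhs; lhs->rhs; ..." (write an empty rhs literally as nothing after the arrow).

  | bbabaaabbbb => baaabbbb => baabbbb => babbbb => bbbbb
  | abbbba => bbbba => bb
  | babab => bbab => b
  | baaa

ab->b; bba->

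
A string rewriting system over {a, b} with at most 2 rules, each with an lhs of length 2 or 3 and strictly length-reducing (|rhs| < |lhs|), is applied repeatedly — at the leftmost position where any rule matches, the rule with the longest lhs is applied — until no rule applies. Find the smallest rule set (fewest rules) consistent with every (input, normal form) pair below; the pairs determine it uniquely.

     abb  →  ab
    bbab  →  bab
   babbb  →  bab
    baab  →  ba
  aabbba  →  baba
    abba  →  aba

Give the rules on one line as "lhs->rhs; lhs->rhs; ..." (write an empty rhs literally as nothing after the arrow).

aab->ba; bb->b

  | abb => ab
  | bbab => bab
  | babbb => babb => bab
  | baab => bba => ba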